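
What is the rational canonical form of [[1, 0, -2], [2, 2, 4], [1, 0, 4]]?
The invariant factors of A (the non-unit diagonal entries of the Smith normal form of xI - A over ℚ[x]) are x - 2, (x - 3)(x - 2), each dividing the next. The characteristic polynomial is their product, (x - 3)(x - 2)^2.

The rational canonical form is the block-diagonal matrix of companion matrices C(f_i):
R = [[2, 0, 0], [0, 0, -6], [0, 1, 5]].

R = [[2, 0, 0], [0, 0, -6], [0, 1, 5]]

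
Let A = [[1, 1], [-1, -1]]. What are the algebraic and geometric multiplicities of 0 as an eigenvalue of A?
algebraic multiplicity 2, geometric multiplicity 1

The characteristic polynomial is x^2, so the factor x appears with exponent 2: the algebraic multiplicity is 2.

rank(A) = 1, so the eigenspace has dimension 2 - 1 = 1: the geometric multiplicity is 1.

Since 1 < 2, A is not diagonalizable.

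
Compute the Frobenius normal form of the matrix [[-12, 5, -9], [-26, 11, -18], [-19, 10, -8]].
R = [[0, 0, 25], [1, 0, -15], [0, 1, -9]]

The invariant factors of A (the non-unit diagonal entries of the Smith normal form of xI - A over ℚ[x]) are (x - 1)(x + 5)^2, each dividing the next. The characteristic polynomial is their product, (x - 1)(x + 5)^2.

The rational canonical form is the block-diagonal matrix of companion matrices C(f_i):
R = [[0, 0, 25], [1, 0, -15], [0, 1, -9]].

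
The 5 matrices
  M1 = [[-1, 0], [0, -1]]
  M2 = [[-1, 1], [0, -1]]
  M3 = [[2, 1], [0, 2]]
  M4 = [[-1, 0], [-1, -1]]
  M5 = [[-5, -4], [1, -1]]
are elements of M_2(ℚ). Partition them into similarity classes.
4 classes: {M1}, {M2, M4}, {M3}, {M5}

Characteristic polynomials: χ_{M1} = (x + 1)^2, χ_{M2} = (x + 1)^2, χ_{M3} = (x - 2)^2, χ_{M4} = (x + 1)^2, χ_{M5} = (x + 3)^2.

{M1}: invariant factors x + 1, x + 1.

{M2, M4}: invariant factors (x + 1)^2.

{M3}: invariant factors (x - 2)^2.

{M5}: invariant factors (x + 3)^2.

Matrices are similar if and only if their invariant-factor lists agree; the partition into similarity classes is {M1}, {M2, M4}, {M3}, {M5}.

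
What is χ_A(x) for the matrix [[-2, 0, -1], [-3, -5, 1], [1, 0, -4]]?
χ_A(x) = (x + 3)^2(x + 5)

xI - A = [[x + 2, 0, 1], [3, x + 5, -1], [-1, 0, x + 4]].

Expanding det(xI - A) along the first row:
det(xI - A) = + (x + 2)·det([[x + 5, -1], [0, x + 4]]) - (0)·det([[3, -1], [-1, x + 4]]) + (1)·det([[3, x + 5], [-1, 0]]).

Evaluating gives χ_A(x) = x^3 + 11x^2 + 39x + 45 = (x + 3)^2(x + 5).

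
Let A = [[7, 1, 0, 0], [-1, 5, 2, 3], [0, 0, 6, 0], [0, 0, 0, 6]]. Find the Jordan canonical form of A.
The characteristic polynomial is det(xI - A) = (x - 6)^4, so the eigenvalues are 6 (algebraic multiplicity 4).

For λ = 6: rank(A - 6I) = 2, rank((A - 6I)^2) = 1, rank((A - 6I)^3) = 0. The eigenspace has dimension 4 - 2 = 2, so there are 2 Jordan blocks; the rank sequence gives block sizes [3, 1].

Assembling the blocks gives the Jordan form J above.

J = [[6, 1, 0, 0], [0, 6, 1, 0], [0, 0, 6, 0], [0, 0, 0, 6]]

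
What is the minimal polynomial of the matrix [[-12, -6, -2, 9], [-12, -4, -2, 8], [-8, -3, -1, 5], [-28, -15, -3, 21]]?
m_A(x) = (x - 2)^3(x + 2)

The characteristic polynomial factors as (x - 2)^3(x + 2). The minimal polynomial is ∏(x - λ)^{k_λ} where k_λ is the size of the largest Jordan block at λ.

For λ = -2: rank(A + 2I) = 3, and the largest Jordan block has size 1 (the smallest k with rank((A + 2I)^k) = rank((A + 2I)^(k+1))).
For λ = 2: rank(A - 2I) = 3, and the largest Jordan block has size 3 (the smallest k with rank((A - 2I)^k) = rank((A - 2I)^(k+1))).

So m_A(x) = (x - 2)^3(x + 2).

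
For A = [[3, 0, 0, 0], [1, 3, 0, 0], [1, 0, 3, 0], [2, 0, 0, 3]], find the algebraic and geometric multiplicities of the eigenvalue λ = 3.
algebraic multiplicity 4, geometric multiplicity 3

The characteristic polynomial is (x - 3)^4, so the factor x - 3 appears with exponent 4: the algebraic multiplicity is 4.

rank(A - 3I) = 1, so the eigenspace has dimension 4 - 1 = 3: the geometric multiplicity is 3.

Since 3 < 4, A is not diagonalizable.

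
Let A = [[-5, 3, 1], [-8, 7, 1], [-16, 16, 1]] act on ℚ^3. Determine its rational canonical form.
R = [[0, 0, 5], [1, 0, 9], [0, 1, 3]]

The invariant factors of A (the non-unit diagonal entries of the Smith normal form of xI - A over ℚ[x]) are (x - 5)(x + 1)^2, each dividing the next. The characteristic polynomial is their product, (x - 5)(x + 1)^2.

The rational canonical form is the block-diagonal matrix of companion matrices C(f_i):
R = [[0, 0, 5], [1, 0, 9], [0, 1, 3]].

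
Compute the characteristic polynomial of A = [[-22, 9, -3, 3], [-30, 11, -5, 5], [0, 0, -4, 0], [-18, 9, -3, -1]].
χ_A(x) = (x + 4)^4

xI - A = [[x + 22, -9, 3, -3], [30, x - 11, 5, -5], [0, 0, x + 4, 0], [18, -9, 3, x + 1]].

Expanding det(xI - A) along the first row:
det(xI - A) = + (x + 22)·det([[x - 11, 5, -5], [0, x + 4, 0], [-9, 3, x + 1]]) - (-9)·det([[30, 5, -5], [0, x + 4, 0], [18, 3, x + 1]]) + (3)·det([[30, x - 11, -5], [0, 0, 0], [18, -9, x + 1]]) - (-3)·det([[30, x - 11, 5], [0, 0, x + 4], [18, -9, 3]]).

Evaluating gives χ_A(x) = x^4 + 16x^3 + 96x^2 + 256x + 256 = (x + 4)^4.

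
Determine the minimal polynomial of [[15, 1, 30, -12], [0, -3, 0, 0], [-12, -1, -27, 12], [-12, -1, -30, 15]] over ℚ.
m_A(x) = (x - 3)(x + 3)^2

The characteristic polynomial factors as (x - 3)^2(x + 3)^2. The minimal polynomial is ∏(x - λ)^{k_λ} where k_λ is the size of the largest Jordan block at λ.

For λ = -3: rank(A + 3I) = 3, and the largest Jordan block has size 2 (the smallest k with rank((A + 3I)^k) = rank((A + 3I)^(k+1))).
For λ = 3: rank(A - 3I) = 2, and the largest Jordan block has size 1 (the smallest k with rank((A - 3I)^k) = rank((A - 3I)^(k+1))).

So m_A(x) = (x - 3)(x + 3)^2.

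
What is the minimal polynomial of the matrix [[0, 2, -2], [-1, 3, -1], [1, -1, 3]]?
m_A(x) = (x - 2)^2

The characteristic polynomial factors as (x - 2)^3. The minimal polynomial is ∏(x - λ)^{k_λ} where k_λ is the size of the largest Jordan block at λ.

For λ = 2: rank(A - 2I) = 1, and the largest Jordan block has size 2 (the smallest k with rank((A - 2I)^k) = rank((A - 2I)^(k+1))).

So m_A(x) = (x - 2)^2.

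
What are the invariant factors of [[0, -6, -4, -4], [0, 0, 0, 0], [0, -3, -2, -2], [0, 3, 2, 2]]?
The Jordan structure of A has elementary divisors x^2, x, x. Arranging the block sizes at each eigenvalue in decreasing order and taking row products gives the invariant factors.

Invariant factors (smallest first, each dividing the next): x, x, x^2.

Check: the last factor x^2 is the minimal polynomial, and the product x^4 is the characteristic polynomial.

x, x, x^2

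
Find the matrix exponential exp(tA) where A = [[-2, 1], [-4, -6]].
A has Jordan form J = [[-4, 1], [0, -4]] with A = PJP^{-1}, so e^{tA} = P e^{tJ} P^{-1}.

For a Jordan block J_k(λ), e^{tJ_k(λ)} = e^{λt} · (I + tN + t^2 N^2/2! + ... + t^{k-1} N^{k-1}/(k-1)!) where N is the nilpotent superdiagonal part.

Assembling the blocks and conjugating back gives the entries of e^{tA} as shown above.

e^{tA} = [[(2*t + 1)*e^{-4*t}, t*e^{-4*t}], [-4*t*e^{-4*t}, (1 - 2*t)*e^{-4*t}]]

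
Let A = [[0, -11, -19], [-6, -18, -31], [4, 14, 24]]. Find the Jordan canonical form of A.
J = [[2, 1, 0], [0, 2, 1], [0, 0, 2]]

The characteristic polynomial is det(xI - A) = (x - 2)^3, so the eigenvalues are 2 (algebraic multiplicity 3).

For λ = 2: rank(A - 2I) = 2, rank((A - 2I)^2) = 1, rank((A - 2I)^3) = 0. The eigenspace has dimension 3 - 2 = 1, so there is 1 Jordan block; the rank sequence gives block sizes [3].

Assembling the blocks gives the Jordan form J above.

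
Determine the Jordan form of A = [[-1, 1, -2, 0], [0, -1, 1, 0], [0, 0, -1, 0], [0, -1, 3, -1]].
J = [[-1, 1, 0, 0], [0, -1, 1, 0], [0, 0, -1, 0], [0, 0, 0, -1]]

The characteristic polynomial is det(xI - A) = (x + 1)^4, so the eigenvalues are -1 (algebraic multiplicity 4).

For λ = -1: rank(A + I) = 2, rank((A + I)^2) = 1, rank((A + I)^3) = 0. The eigenspace has dimension 4 - 2 = 2, so there are 2 Jordan blocks; the rank sequence gives block sizes [3, 1].

Assembling the blocks gives the Jordan form J above.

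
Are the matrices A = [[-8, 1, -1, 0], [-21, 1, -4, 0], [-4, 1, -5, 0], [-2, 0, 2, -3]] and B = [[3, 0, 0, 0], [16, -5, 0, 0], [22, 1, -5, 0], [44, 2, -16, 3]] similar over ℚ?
trace(A) = -15 but trace(B) = -4. The trace is a similarity invariant, so A and B are not similar.

No.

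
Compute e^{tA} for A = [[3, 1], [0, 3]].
e^{tA} = [[e^{3*t}, t*e^{3*t}], [0, e^{3*t}]]

A has Jordan form J = [[3, 1], [0, 3]] with A = PJP^{-1}, so e^{tA} = P e^{tJ} P^{-1}.

For a Jordan block J_k(λ), e^{tJ_k(λ)} = e^{λt} · (I + tN + t^2 N^2/2! + ... + t^{k-1} N^{k-1}/(k-1)!) where N is the nilpotent superdiagonal part.

Assembling the blocks and conjugating back gives the entries of e^{tA} as shown above.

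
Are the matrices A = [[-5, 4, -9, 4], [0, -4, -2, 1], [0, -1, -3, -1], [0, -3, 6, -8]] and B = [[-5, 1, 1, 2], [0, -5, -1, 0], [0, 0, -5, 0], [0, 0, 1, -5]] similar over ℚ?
Two matrices over a field are similar if and only if they have the same invariant factors.

Both A and B have characteristic polynomial (x + 5)^4 and minimal polynomial (x + 5)^3. Computing further, both have invariant factors x + 5, (x + 5)^3. Hence A and B are similar.

Yes.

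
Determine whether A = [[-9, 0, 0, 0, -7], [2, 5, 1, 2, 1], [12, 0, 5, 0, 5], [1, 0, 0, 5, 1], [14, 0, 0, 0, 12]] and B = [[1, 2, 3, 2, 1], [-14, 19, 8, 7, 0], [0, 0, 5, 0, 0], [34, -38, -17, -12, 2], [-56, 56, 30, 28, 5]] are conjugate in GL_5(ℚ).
Yes.

Two matrices over a field are similar if and only if they have the same invariant factors.

Both A and B have characteristic polynomial (x - 5)^4(x + 2) and minimal polynomial (x - 5)^2(x + 2). Computing further, both have invariant factors (x - 5)^2, (x - 5)^2(x + 2). Hence A and B are similar.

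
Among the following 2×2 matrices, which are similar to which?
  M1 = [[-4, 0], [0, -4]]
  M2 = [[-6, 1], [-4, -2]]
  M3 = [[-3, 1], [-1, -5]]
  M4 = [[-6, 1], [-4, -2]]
Characteristic polynomials: χ_{M1} = (x + 4)^2, χ_{M2} = (x + 4)^2, χ_{M3} = (x + 4)^2, χ_{M4} = (x + 4)^2.

{M1}: invariant factors x + 4, x + 4.

{M2, M3, M4}: invariant factors (x + 4)^2.

Matrices are similar if and only if their invariant-factor lists agree; the partition into similarity classes is {M1}, {M2, M3, M4}.

2 classes: {M1}, {M2, M3, M4}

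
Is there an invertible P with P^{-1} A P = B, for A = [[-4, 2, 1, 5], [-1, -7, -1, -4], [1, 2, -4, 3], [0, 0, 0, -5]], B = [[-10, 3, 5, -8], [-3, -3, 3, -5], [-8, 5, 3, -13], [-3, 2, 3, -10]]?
Yes.

Two matrices over a field are similar if and only if they have the same invariant factors.

Both A and B have characteristic polynomial (x + 5)^4 and minimal polynomial (x + 5)^2. Computing further, both have invariant factors (x + 5)^2, (x + 5)^2. Hence A and B are similar.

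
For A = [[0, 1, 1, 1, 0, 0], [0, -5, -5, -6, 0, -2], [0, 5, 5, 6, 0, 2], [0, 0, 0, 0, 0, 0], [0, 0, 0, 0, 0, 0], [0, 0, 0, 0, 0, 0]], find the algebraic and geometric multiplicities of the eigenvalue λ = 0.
The characteristic polynomial is x^6, so the factor x appears with exponent 6: the algebraic multiplicity is 6.

rank(A) = 2, so the eigenspace has dimension 6 - 2 = 4: the geometric multiplicity is 4.

Since 4 < 6, A is not diagonalizable.

algebraic multiplicity 6, geometric multiplicity 4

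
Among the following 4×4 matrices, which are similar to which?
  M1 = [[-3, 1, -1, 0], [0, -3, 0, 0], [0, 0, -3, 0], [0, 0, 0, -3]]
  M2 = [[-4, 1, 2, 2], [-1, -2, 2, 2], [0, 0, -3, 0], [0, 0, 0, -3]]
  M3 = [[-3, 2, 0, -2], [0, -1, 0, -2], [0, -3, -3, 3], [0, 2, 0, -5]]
1 class: {M1, M2, M3}

Characteristic polynomials: χ_{M1} = (x + 3)^4, χ_{M2} = (x + 3)^4, χ_{M3} = (x + 3)^4.

{M1, M2, M3}: invariant factors x + 3, x + 3, (x + 3)^2.

Matrices are similar if and only if their invariant-factor lists agree; the partition into similarity classes is {M1, M2, M3}.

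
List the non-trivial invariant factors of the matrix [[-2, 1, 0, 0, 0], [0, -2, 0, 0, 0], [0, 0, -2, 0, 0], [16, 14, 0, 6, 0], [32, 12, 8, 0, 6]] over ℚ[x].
(x - 6)(x + 2), (x - 6)(x + 2)^2

The Jordan structure of A has elementary divisors (x + 2)^2, (x + 2), (x - 6), (x - 6). Arranging the block sizes at each eigenvalue in decreasing order and taking row products gives the invariant factors.

Invariant factors (smallest first, each dividing the next): (x - 6)(x + 2), (x - 6)(x + 2)^2.

Check: the last factor (x - 6)(x + 2)^2 is the minimal polynomial, and the product (x - 6)^2(x + 2)^3 is the characteristic polynomial.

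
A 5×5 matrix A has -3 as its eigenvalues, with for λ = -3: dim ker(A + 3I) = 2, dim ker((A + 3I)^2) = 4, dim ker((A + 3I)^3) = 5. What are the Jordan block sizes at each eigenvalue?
λ = -3: successive nullity increments [2, 2, 1] count blocks of size ≥ k; block sizes are [3, 2].

Jordan blocks: (-3, 3), (-3, 2)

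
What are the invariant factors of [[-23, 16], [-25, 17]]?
The Jordan structure of A has elementary divisors (x + 3)^2. Arranging the block sizes at each eigenvalue in decreasing order and taking row products gives the invariant factors.

Invariant factors (smallest first, each dividing the next): (x + 3)^2.

Check: the last factor (x + 3)^2 is the minimal polynomial, and the product (x + 3)^2 is the characteristic polynomial.

(x + 3)^2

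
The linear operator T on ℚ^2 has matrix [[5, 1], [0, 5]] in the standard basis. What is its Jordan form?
J = [[5, 1], [0, 5]]

The characteristic polynomial is det(xI - A) = (x - 5)^2, so the eigenvalues are 5 (algebraic multiplicity 2).

For λ = 5: rank(A - 5I) = 1, rank((A - 5I)^2) = 0. The eigenspace has dimension 2 - 1 = 1, so there is 1 Jordan block; the rank sequence gives block sizes [2].

Assembling the blocks gives the Jordan form J above.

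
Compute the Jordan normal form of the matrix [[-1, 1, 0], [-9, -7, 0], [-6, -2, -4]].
J = [[-4, 1, 0], [0, -4, 0], [0, 0, -4]]

The characteristic polynomial is det(xI - A) = (x + 4)^3, so the eigenvalues are -4 (algebraic multiplicity 3).

For λ = -4: rank(A + 4I) = 1, rank((A + 4I)^2) = 0. The eigenspace has dimension 3 - 1 = 2, so there are 2 Jordan blocks; the rank sequence gives block sizes [2, 1].

Assembling the blocks gives the Jordan form J above.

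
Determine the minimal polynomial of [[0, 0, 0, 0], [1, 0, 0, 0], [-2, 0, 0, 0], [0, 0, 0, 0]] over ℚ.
m_A(x) = x^2

The characteristic polynomial factors as x^4. The minimal polynomial is ∏(x - λ)^{k_λ} where k_λ is the size of the largest Jordan block at λ.

For λ = 0: rank(A) = 1, and the largest Jordan block has size 2 (the smallest k with rank(A^k) = rank(A^(k+1))).

So m_A(x) = x^2.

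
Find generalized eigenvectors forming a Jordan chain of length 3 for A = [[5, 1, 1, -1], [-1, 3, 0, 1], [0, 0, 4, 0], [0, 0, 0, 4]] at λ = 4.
We seek v_1 ∈ ker((A - 4I)^3) \ ker((A - 4I)^2), then set v_{i+1} = (A - 4I) v_i.

One such chain is v_1 = [[2, -2, 1, 0]]^T, v_2 = [[1, 0, 0, 0]]^T, v_3 = [[1, -1, 0, 0]]^T. Check: (A - 4I) v_3 = [[0, 0, 0, 0]]^T = 0.

v_1 = [[2, -2, 1, 0]]^T, v_2 = [[1, 0, 0, 0]]^T, v_3 = [[1, -1, 0, 0]]^T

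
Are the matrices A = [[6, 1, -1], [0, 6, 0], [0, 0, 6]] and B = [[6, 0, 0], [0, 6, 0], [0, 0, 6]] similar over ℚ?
No.

Both have characteristic polynomial (x - 6)^3, but the minimal polynomial of A is (x - 6)^2 while the minimal polynomial of B is x - 6. The minimal polynomial is a similarity invariant, so A and B are not similar.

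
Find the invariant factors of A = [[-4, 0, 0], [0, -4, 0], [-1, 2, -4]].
The Jordan structure of A has elementary divisors (x + 4)^2, (x + 4). Arranging the block sizes at each eigenvalue in decreasing order and taking row products gives the invariant factors.

Invariant factors (smallest first, each dividing the next): x + 4, (x + 4)^2.

Check: the last factor (x + 4)^2 is the minimal polynomial, and the product (x + 4)^3 is the characteristic polynomial.

x + 4, (x + 4)^2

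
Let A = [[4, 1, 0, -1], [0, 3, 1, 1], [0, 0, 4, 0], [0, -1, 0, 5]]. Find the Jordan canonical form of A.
J = [[4, 1, 0, 0], [0, 4, 1, 0], [0, 0, 4, 0], [0, 0, 0, 4]]

The characteristic polynomial is det(xI - A) = (x - 4)^4, so the eigenvalues are 4 (algebraic multiplicity 4).

For λ = 4: rank(A - 4I) = 2, rank((A - 4I)^2) = 1, rank((A - 4I)^3) = 0. The eigenspace has dimension 4 - 2 = 2, so there are 2 Jordan blocks; the rank sequence gives block sizes [3, 1].

Assembling the blocks gives the Jordan form J above.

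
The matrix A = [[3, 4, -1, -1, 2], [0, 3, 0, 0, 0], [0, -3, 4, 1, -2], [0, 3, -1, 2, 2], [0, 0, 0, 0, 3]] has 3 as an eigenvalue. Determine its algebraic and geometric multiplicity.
algebraic multiplicity 5, geometric multiplicity 3

The characteristic polynomial is (x - 3)^5, so the factor x - 3 appears with exponent 5: the algebraic multiplicity is 5.

rank(A - 3I) = 2, so the eigenspace has dimension 5 - 2 = 3: the geometric multiplicity is 3.

Since 3 < 5, A is not diagonalizable.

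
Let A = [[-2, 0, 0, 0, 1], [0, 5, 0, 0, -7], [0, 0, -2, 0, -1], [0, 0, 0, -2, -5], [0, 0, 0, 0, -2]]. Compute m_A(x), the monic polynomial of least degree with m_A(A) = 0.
The characteristic polynomial factors as (x - 5)(x + 2)^4. The minimal polynomial is ∏(x - λ)^{k_λ} where k_λ is the size of the largest Jordan block at λ.

For λ = -2: rank(A + 2I) = 2, and the largest Jordan block has size 2 (the smallest k with rank((A + 2I)^k) = rank((A + 2I)^(k+1))).
For λ = 5: rank(A - 5I) = 4, and the largest Jordan block has size 1 (the smallest k with rank((A - 5I)^k) = rank((A - 5I)^(k+1))).

So m_A(x) = (x - 5)(x + 2)^2.

m_A(x) = (x - 5)(x + 2)^2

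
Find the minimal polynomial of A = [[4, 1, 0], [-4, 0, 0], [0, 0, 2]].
The characteristic polynomial factors as (x - 2)^3. The minimal polynomial is ∏(x - λ)^{k_λ} where k_λ is the size of the largest Jordan block at λ.

For λ = 2: rank(A - 2I) = 1, and the largest Jordan block has size 2 (the smallest k with rank((A - 2I)^k) = rank((A - 2I)^(k+1))).

So m_A(x) = (x - 2)^2.

m_A(x) = (x - 2)^2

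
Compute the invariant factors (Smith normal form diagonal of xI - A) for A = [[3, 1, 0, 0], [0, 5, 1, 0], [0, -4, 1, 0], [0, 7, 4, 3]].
The Jordan structure of A has elementary divisors (x - 3)^3, (x - 3). Arranging the block sizes at each eigenvalue in decreasing order and taking row products gives the invariant factors.

Invariant factors (smallest first, each dividing the next): x - 3, (x - 3)^3.

Check: the last factor (x - 3)^3 is the minimal polynomial, and the product (x - 3)^4 is the characteristic polynomial.

x - 3, (x - 3)^3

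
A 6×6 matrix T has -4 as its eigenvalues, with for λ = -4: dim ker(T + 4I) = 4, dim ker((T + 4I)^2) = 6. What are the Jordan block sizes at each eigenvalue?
Jordan blocks: (-4, 2), (-4, 2), (-4, 1), (-4, 1)

λ = -4: successive nullity increments [4, 2] count blocks of size ≥ k; block sizes are [2, 2, 1, 1].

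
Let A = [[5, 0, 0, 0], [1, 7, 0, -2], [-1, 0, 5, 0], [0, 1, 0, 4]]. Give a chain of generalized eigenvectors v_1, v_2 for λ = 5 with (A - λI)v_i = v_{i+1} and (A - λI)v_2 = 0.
v_1 = [[1, -4, -8, -3]]^T, v_2 = [[0, -1, -1, -1]]^T

We seek v_1 ∈ ker((A - 5I)^2) \ ker(A - 5I), then set v_{i+1} = (A - 5I) v_i.

One such chain is v_1 = [[1, -4, -8, -3]]^T, v_2 = [[0, -1, -1, -1]]^T. Check: (A - 5I) v_2 = [[0, 0, 0, 0]]^T = 0.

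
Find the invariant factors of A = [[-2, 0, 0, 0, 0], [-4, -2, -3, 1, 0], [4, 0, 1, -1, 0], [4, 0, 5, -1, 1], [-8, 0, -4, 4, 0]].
x + 2, x^3(x + 2)

The Jordan structure of A has elementary divisors (x + 2), (x + 2), x^3. Arranging the block sizes at each eigenvalue in decreasing order and taking row products gives the invariant factors.

Invariant factors (smallest first, each dividing the next): x + 2, x^3(x + 2).

Check: the last factor x^3(x + 2) is the minimal polynomial, and the product x^3(x + 2)^2 is the characteristic polynomial.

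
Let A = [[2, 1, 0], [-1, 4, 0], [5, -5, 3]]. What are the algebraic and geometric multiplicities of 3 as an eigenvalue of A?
algebraic multiplicity 3, geometric multiplicity 2

The characteristic polynomial is (x - 3)^3, so the factor x - 3 appears with exponent 3: the algebraic multiplicity is 3.

rank(A - 3I) = 1, so the eigenspace has dimension 3 - 1 = 2: the geometric multiplicity is 2.

Since 2 < 3, A is not diagonalizable.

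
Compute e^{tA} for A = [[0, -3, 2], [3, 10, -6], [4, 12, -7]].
e^{tA} = [[(1 - t)*e^{t}, -3*t*e^{t}, 2*t*e^{t}], [3*t*e^{t}, (9*t + 1)*e^{t}, -6*t*e^{t}], [4*t*e^{t}, 12*t*e^{t}, (1 - 8*t)*e^{t}]]

A has Jordan form J = [[1, 1, 0], [0, 1, 0], [0, 0, 1]] with A = PJP^{-1}, so e^{tA} = P e^{tJ} P^{-1}.

For a Jordan block J_k(λ), e^{tJ_k(λ)} = e^{λt} · (I + tN + t^2 N^2/2! + ... + t^{k-1} N^{k-1}/(k-1)!) where N is the nilpotent superdiagonal part.

Assembling the blocks and conjugating back gives the entries of e^{tA} as shown above.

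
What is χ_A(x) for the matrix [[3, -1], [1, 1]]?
χ_A(x) = (x - 2)^2

xI - A = [[x - 3, 1], [-1, x - 1]].

Expanding det(xI - A) along the first row:
det(xI - A) = + (x - 3)·det([[x - 1]]) - (1)·det([[-1]]).

Evaluating gives χ_A(x) = x^2 - 4x + 4 = (x - 2)^2.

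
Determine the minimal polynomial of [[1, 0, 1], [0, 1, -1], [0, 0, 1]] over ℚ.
The characteristic polynomial factors as (x - 1)^3. The minimal polynomial is ∏(x - λ)^{k_λ} where k_λ is the size of the largest Jordan block at λ.

For λ = 1: rank(A - I) = 1, and the largest Jordan block has size 2 (the smallest k with rank((A - I)^k) = rank((A - I)^(k+1))).

So m_A(x) = (x - 1)^2.

m_A(x) = (x - 1)^2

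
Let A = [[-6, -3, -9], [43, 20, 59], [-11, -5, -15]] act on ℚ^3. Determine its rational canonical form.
R = [[0, 0, -3], [1, 0, 5], [0, 1, -1]]

The invariant factors of A (the non-unit diagonal entries of the Smith normal form of xI - A over ℚ[x]) are (x - 1)^2(x + 3), each dividing the next. The characteristic polynomial is their product, (x - 1)^2(x + 3).

The rational canonical form is the block-diagonal matrix of companion matrices C(f_i):
R = [[0, 0, -3], [1, 0, 5], [0, 1, -1]].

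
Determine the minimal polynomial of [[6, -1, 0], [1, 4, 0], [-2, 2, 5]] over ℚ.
The characteristic polynomial factors as (x - 5)^3. The minimal polynomial is ∏(x - λ)^{k_λ} where k_λ is the size of the largest Jordan block at λ.

For λ = 5: rank(A - 5I) = 1, and the largest Jordan block has size 2 (the smallest k with rank((A - 5I)^k) = rank((A - 5I)^(k+1))).

So m_A(x) = (x - 5)^2.

m_A(x) = (x - 5)^2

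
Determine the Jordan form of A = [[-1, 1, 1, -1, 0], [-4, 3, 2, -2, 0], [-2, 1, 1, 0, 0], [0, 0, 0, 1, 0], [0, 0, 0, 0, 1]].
J = [[1, 1, 0, 0, 0], [0, 1, 1, 0, 0], [0, 0, 1, 0, 0], [0, 0, 0, 1, 0], [0, 0, 0, 0, 1]]

The characteristic polynomial is det(xI - A) = (x - 1)^5, so the eigenvalues are 1 (algebraic multiplicity 5).

For λ = 1: rank(A - I) = 2, rank((A - I)^2) = 1, rank((A - I)^3) = 0. The eigenspace has dimension 5 - 2 = 3, so there are 3 Jordan blocks; the rank sequence gives block sizes [3, 1, 1].

Assembling the blocks gives the Jordan form J above.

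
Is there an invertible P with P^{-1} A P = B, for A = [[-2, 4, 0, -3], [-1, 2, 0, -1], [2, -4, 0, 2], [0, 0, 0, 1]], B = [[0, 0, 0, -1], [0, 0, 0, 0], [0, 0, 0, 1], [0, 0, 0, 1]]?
No.

Both have characteristic polynomial x^3(x - 1), but the minimal polynomial of A is x^2(x - 1) while the minimal polynomial of B is x(x - 1). The minimal polynomial is a similarity invariant, so A and B are not similar.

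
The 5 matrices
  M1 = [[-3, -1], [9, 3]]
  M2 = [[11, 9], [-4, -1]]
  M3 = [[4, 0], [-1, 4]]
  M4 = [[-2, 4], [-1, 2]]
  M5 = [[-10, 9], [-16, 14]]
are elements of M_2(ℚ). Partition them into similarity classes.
4 classes: {M1, M4}, {M2}, {M3}, {M5}

Characteristic polynomials: χ_{M1} = x^2, χ_{M2} = (x - 5)^2, χ_{M3} = (x - 4)^2, χ_{M4} = x^2, χ_{M5} = (x - 2)^2.

{M1, M4}: invariant factors x^2.

{M2}: invariant factors (x - 5)^2.

{M3}: invariant factors (x - 4)^2.

{M5}: invariant factors (x - 2)^2.

Matrices are similar if and only if their invariant-factor lists agree; the partition into similarity classes is {M1, M4}, {M2}, {M3}, {M5}.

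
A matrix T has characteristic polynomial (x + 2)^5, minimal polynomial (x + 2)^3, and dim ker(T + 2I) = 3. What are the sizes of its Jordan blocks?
Jordan blocks: (-2, 3), (-2, 1), (-2, 1)

λ = -2: algebraic multiplicity 5 (exponent in χ_T), largest block size 3 (exponent in m_T), 3 blocks (geometric multiplicity). These force block sizes [3, 1, 1].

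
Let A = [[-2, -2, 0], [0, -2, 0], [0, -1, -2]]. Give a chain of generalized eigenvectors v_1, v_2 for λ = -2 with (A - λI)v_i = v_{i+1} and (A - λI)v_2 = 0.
v_1 = [[2, 1, 0]]^T, v_2 = [[-2, 0, -1]]^T

We seek v_1 ∈ ker((A + 2I)^2) \ ker(A + 2I), then set v_{i+1} = (A + 2I) v_i.

One such chain is v_1 = [[2, 1, 0]]^T, v_2 = [[-2, 0, -1]]^T. Check: (A + 2I) v_2 = [[0, 0, 0]]^T = 0.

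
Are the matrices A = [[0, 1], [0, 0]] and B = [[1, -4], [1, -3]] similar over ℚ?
No.

trace(A) = 0 but trace(B) = -2. The trace is a similarity invariant, so A and B are not similar.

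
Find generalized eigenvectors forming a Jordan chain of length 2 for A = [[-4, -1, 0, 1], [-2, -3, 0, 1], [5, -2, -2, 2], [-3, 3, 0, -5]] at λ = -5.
We seek v_1 ∈ ker((A + 5I)^2) \ ker(A + 5I), then set v_{i+1} = (A + 5I) v_i.

One such chain is v_1 = [[2, 2, -3, 1]]^T, v_2 = [[1, 1, -1, 0]]^T. Check: (A + 5I) v_2 = [[0, 0, 0, 0]]^T = 0.

v_1 = [[2, 2, -3, 1]]^T, v_2 = [[1, 1, -1, 0]]^T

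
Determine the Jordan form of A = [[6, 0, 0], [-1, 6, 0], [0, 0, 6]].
J = [[6, 1, 0], [0, 6, 0], [0, 0, 6]]

The characteristic polynomial is det(xI - A) = (x - 6)^3, so the eigenvalues are 6 (algebraic multiplicity 3).

For λ = 6: rank(A - 6I) = 1, rank((A - 6I)^2) = 0. The eigenspace has dimension 3 - 1 = 2, so there are 2 Jordan blocks; the rank sequence gives block sizes [2, 1].

Assembling the blocks gives the Jordan form J above.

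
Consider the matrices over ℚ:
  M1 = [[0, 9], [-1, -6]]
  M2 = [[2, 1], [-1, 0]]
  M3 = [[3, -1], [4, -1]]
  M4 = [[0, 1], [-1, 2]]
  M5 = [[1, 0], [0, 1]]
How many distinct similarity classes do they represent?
Characteristic polynomials: χ_{M1} = (x + 3)^2, χ_{M2} = (x - 1)^2, χ_{M3} = (x - 1)^2, χ_{M4} = (x - 1)^2, χ_{M5} = (x - 1)^2.

{M1}: invariant factors (x + 3)^2.

{M2, M3, M4}: invariant factors (x - 1)^2.

{M5}: invariant factors x - 1, x - 1.

Matrices are similar if and only if their invariant-factor lists agree; the partition into similarity classes is {M1}, {M2, M3, M4}, {M5}.

3 classes: {M1}, {M2, M3, M4}, {M5}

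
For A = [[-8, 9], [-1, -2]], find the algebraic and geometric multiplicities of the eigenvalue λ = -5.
algebraic multiplicity 2, geometric multiplicity 1

The characteristic polynomial is (x + 5)^2, so the factor x + 5 appears with exponent 2: the algebraic multiplicity is 2.

rank(A + 5I) = 1, so the eigenspace has dimension 2 - 1 = 1: the geometric multiplicity is 1.

Since 1 < 2, A is not diagonalizable.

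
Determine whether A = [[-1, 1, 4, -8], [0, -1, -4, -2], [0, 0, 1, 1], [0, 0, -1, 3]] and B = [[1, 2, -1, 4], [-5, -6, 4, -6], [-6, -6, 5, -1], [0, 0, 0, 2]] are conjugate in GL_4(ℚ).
Yes.

Two matrices over a field are similar if and only if they have the same invariant factors.

Both A and B have characteristic polynomial (x - 2)^2(x + 1)^2 and minimal polynomial (x - 2)^2(x + 1)^2. Computing further, both have invariant factors (x - 2)^2(x + 1)^2. Hence A and B are similar.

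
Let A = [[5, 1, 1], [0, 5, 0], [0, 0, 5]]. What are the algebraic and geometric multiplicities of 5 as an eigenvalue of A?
The characteristic polynomial is (x - 5)^3, so the factor x - 5 appears with exponent 3: the algebraic multiplicity is 3.

rank(A - 5I) = 1, so the eigenspace has dimension 3 - 1 = 2: the geometric multiplicity is 2.

Since 2 < 3, A is not diagonalizable.

algebraic multiplicity 3, geometric multiplicity 2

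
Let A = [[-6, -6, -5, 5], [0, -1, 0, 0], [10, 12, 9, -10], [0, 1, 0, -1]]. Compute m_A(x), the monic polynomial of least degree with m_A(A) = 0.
The characteristic polynomial factors as (x - 4)(x + 1)^3. The minimal polynomial is ∏(x - λ)^{k_λ} where k_λ is the size of the largest Jordan block at λ.

For λ = -1: rank(A + I) = 2, and the largest Jordan block has size 2 (the smallest k with rank((A + I)^k) = rank((A + I)^(k+1))).
For λ = 4: rank(A - 4I) = 3, and the largest Jordan block has size 1 (the smallest k with rank((A - 4I)^k) = rank((A - 4I)^(k+1))).

So m_A(x) = (x - 4)(x + 1)^2.

m_A(x) = (x - 4)(x + 1)^2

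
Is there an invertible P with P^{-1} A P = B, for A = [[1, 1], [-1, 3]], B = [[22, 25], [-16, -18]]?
Yes.

Two matrices over a field are similar if and only if they have the same invariant factors.

Both A and B have characteristic polynomial (x - 2)^2 and minimal polynomial (x - 2)^2. Computing further, both have invariant factors (x - 2)^2. Hence A and B are similar.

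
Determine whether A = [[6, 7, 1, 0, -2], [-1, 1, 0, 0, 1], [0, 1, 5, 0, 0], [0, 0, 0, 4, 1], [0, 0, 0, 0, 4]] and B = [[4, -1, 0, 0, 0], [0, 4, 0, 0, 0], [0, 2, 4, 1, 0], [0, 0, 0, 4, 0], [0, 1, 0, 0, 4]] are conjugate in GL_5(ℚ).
No.

Both have characteristic polynomial (x - 4)^5, but the minimal polynomial of A is (x - 4)^3 while the minimal polynomial of B is (x - 4)^2. The minimal polynomial is a similarity invariant, so A and B are not similar.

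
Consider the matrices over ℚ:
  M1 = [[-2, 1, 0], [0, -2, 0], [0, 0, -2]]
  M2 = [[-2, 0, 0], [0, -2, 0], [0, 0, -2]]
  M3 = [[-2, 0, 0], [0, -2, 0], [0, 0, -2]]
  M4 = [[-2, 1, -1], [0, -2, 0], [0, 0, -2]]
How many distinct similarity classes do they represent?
Characteristic polynomials: χ_{M1} = (x + 2)^3, χ_{M2} = (x + 2)^3, χ_{M3} = (x + 2)^3, χ_{M4} = (x + 2)^3.

{M1, M4}: invariant factors x + 2, (x + 2)^2.

{M2, M3}: invariant factors x + 2, x + 2, x + 2.

Matrices are similar if and only if their invariant-factor lists agree; the partition into similarity classes is {M1, M4}, {M2, M3}.

2 classes: {M1, M4}, {M2, M3}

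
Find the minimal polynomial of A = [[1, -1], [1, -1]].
m_A(x) = x^2

The characteristic polynomial factors as x^2. The minimal polynomial is ∏(x - λ)^{k_λ} where k_λ is the size of the largest Jordan block at λ.

For λ = 0: rank(A) = 1, and the largest Jordan block has size 2 (the smallest k with rank(A^k) = rank(A^(k+1))).

So m_A(x) = x^2.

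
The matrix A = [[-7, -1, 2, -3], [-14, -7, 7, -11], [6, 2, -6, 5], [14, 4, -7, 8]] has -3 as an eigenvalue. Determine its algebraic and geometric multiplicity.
The characteristic polynomial is (x + 3)^4, so the factor x + 3 appears with exponent 4: the algebraic multiplicity is 4.

rank(A + 3I) = 2, so the eigenspace has dimension 4 - 2 = 2: the geometric multiplicity is 2.

Since 2 < 4, A is not diagonalizable.

algebraic multiplicity 4, geometric multiplicity 2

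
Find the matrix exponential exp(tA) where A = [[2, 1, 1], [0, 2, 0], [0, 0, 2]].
A has Jordan form J = [[2, 1, 0], [0, 2, 0], [0, 0, 2]] with A = PJP^{-1}, so e^{tA} = P e^{tJ} P^{-1}.

For a Jordan block J_k(λ), e^{tJ_k(λ)} = e^{λt} · (I + tN + t^2 N^2/2! + ... + t^{k-1} N^{k-1}/(k-1)!) where N is the nilpotent superdiagonal part.

Assembling the blocks and conjugating back gives the entries of e^{tA} as shown above.

e^{tA} = [[e^{2*t}, t*e^{2*t}, t*e^{2*t}], [0, e^{2*t}, 0], [0, 0, e^{2*t}]]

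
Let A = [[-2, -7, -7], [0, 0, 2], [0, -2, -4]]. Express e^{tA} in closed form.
e^{tA} = [[e^{-2*t}, -7*t*e^{-2*t}, -7*t*e^{-2*t}], [0, (2*t + 1)*e^{-2*t}, 2*t*e^{-2*t}], [0, -2*t*e^{-2*t}, (1 - 2*t)*e^{-2*t}]]

A has Jordan form J = [[-2, 1, 0], [0, -2, 0], [0, 0, -2]] with A = PJP^{-1}, so e^{tA} = P e^{tJ} P^{-1}.

For a Jordan block J_k(λ), e^{tJ_k(λ)} = e^{λt} · (I + tN + t^2 N^2/2! + ... + t^{k-1} N^{k-1}/(k-1)!) where N is the nilpotent superdiagonal part.

Assembling the blocks and conjugating back gives the entries of e^{tA} as shown above.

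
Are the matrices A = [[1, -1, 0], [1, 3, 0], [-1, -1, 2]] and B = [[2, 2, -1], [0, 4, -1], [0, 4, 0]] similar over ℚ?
Two matrices over a field are similar if and only if they have the same invariant factors.

Both A and B have characteristic polynomial (x - 2)^3 and minimal polynomial (x - 2)^2. Computing further, both have invariant factors x - 2, (x - 2)^2. Hence A and B are similar.

Yes.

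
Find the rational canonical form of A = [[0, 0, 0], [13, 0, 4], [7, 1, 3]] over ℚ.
The invariant factors of A (the non-unit diagonal entries of the Smith normal form of xI - A over ℚ[x]) are x(x - 4)(x + 1), each dividing the next. The characteristic polynomial is their product, x(x - 4)(x + 1).

The rational canonical form is the block-diagonal matrix of companion matrices C(f_i):
R = [[0, 0, 0], [1, 0, 4], [0, 1, 3]].

R = [[0, 0, 0], [1, 0, 4], [0, 1, 3]]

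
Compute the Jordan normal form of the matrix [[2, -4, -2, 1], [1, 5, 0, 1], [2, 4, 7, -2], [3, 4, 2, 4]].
The characteristic polynomial is det(xI - A) = (x - 5)^3(x - 3), so the eigenvalues are 3 (algebraic multiplicity 1), 5 (algebraic multiplicity 3).

For λ = 3: algebraic multiplicity 1 gives one 1×1 block.

For λ = 5: rank(A - 5I) = 2, rank((A - 5I)^2) = 1. The eigenspace has dimension 4 - 2 = 2, so there are 2 Jordan blocks; the rank sequence gives block sizes [2, 1].

Assembling the blocks gives the Jordan form J above.

J = [[3, 0, 0, 0], [0, 5, 1, 0], [0, 0, 5, 0], [0, 0, 0, 5]]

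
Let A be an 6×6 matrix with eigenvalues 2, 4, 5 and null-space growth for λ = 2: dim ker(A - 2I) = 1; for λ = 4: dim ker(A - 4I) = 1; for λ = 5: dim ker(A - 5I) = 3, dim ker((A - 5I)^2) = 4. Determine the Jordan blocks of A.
λ = 2: successive nullity increments [1] count blocks of size ≥ k; block sizes are [1].
λ = 4: successive nullity increments [1] count blocks of size ≥ k; block sizes are [1].
λ = 5: successive nullity increments [3, 1] count blocks of size ≥ k; block sizes are [2, 1, 1].

Jordan blocks: (2, 1), (4, 1), (5, 2), (5, 1), (5, 1)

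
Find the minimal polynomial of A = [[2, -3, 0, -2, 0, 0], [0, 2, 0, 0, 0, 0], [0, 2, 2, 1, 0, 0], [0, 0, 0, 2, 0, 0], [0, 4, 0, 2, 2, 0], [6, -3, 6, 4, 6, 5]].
m_A(x) = (x - 5)(x - 2)^2

The characteristic polynomial factors as (x - 5)(x - 2)^5. The minimal polynomial is ∏(x - λ)^{k_λ} where k_λ is the size of the largest Jordan block at λ.

For λ = 2: rank(A - 2I) = 3, and the largest Jordan block has size 2 (the smallest k with rank((A - 2I)^k) = rank((A - 2I)^(k+1))).
For λ = 5: rank(A - 5I) = 5, and the largest Jordan block has size 1 (the smallest k with rank((A - 5I)^k) = rank((A - 5I)^(k+1))).

So m_A(x) = (x - 5)(x - 2)^2.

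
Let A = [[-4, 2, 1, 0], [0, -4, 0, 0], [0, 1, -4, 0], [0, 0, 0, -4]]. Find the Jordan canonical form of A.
The characteristic polynomial is det(xI - A) = (x + 4)^4, so the eigenvalues are -4 (algebraic multiplicity 4).

For λ = -4: rank(A + 4I) = 2, rank((A + 4I)^2) = 1, rank((A + 4I)^3) = 0. The eigenspace has dimension 4 - 2 = 2, so there are 2 Jordan blocks; the rank sequence gives block sizes [3, 1].

Assembling the blocks gives the Jordan form J above.

J = [[-4, 1, 0, 0], [0, -4, 1, 0], [0, 0, -4, 0], [0, 0, 0, -4]]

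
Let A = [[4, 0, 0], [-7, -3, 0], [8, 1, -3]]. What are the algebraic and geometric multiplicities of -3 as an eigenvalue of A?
The characteristic polynomial is (x - 4)(x + 3)^2, so the factor x + 3 appears with exponent 2: the algebraic multiplicity is 2.

rank(A + 3I) = 2, so the eigenspace has dimension 3 - 2 = 1: the geometric multiplicity is 1.

Since 1 < 2, A is not diagonalizable.

algebraic multiplicity 2, geometric multiplicity 1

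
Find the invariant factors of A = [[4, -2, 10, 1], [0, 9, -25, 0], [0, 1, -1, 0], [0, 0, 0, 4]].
The Jordan structure of A has elementary divisors (x - 4)^2, (x - 4)^2. Arranging the block sizes at each eigenvalue in decreasing order and taking row products gives the invariant factors.

Invariant factors (smallest first, each dividing the next): (x - 4)^2, (x - 4)^2.

Check: the last factor (x - 4)^2 is the minimal polynomial, and the product (x - 4)^4 is the characteristic polynomial.

(x - 4)^2, (x - 4)^2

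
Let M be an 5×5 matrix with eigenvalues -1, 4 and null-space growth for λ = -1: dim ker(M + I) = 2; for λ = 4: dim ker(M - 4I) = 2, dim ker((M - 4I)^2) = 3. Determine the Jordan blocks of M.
Jordan blocks: (-1, 1), (-1, 1), (4, 2), (4, 1)

λ = -1: successive nullity increments [2] count blocks of size ≥ k; block sizes are [1, 1].
λ = 4: successive nullity increments [2, 1] count blocks of size ≥ k; block sizes are [2, 1].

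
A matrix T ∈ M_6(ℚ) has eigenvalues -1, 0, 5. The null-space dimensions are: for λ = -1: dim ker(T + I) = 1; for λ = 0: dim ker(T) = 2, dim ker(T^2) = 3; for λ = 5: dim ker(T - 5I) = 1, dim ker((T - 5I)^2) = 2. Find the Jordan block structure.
λ = -1: successive nullity increments [1] count blocks of size ≥ k; block sizes are [1].
λ = 0: successive nullity increments [2, 1] count blocks of size ≥ k; block sizes are [2, 1].
λ = 5: successive nullity increments [1, 1] count blocks of size ≥ k; block sizes are [2].

Jordan blocks: (-1, 1), (0, 2), (0, 1), (5, 2)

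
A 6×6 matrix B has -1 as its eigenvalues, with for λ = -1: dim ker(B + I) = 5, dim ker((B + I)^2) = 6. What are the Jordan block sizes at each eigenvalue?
λ = -1: successive nullity increments [5, 1] count blocks of size ≥ k; block sizes are [2, 1, 1, 1, 1].

Jordan blocks: (-1, 2), (-1, 1), (-1, 1), (-1, 1), (-1, 1)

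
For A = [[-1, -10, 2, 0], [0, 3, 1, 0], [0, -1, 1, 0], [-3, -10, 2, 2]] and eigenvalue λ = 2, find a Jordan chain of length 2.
We seek v_1 ∈ ker((A - 2I)^2) \ ker(A - 2I), then set v_{i+1} = (A - 2I) v_i.

One such chain is v_1 = [[2, 0, 1, 2]]^T, v_2 = [[-4, 1, -1, -4]]^T. Check: (A - 2I) v_2 = [[0, 0, 0, 0]]^T = 0.

v_1 = [[2, 0, 1, 2]]^T, v_2 = [[-4, 1, -1, -4]]^T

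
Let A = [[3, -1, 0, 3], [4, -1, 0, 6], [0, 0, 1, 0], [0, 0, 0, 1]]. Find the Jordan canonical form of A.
J = [[1, 1, 0, 0], [0, 1, 0, 0], [0, 0, 1, 0], [0, 0, 0, 1]]

The characteristic polynomial is det(xI - A) = (x - 1)^4, so the eigenvalues are 1 (algebraic multiplicity 4).

For λ = 1: rank(A - I) = 1, rank((A - I)^2) = 0. The eigenspace has dimension 4 - 1 = 3, so there are 3 Jordan blocks; the rank sequence gives block sizes [2, 1, 1].

Assembling the blocks gives the Jordan form J above.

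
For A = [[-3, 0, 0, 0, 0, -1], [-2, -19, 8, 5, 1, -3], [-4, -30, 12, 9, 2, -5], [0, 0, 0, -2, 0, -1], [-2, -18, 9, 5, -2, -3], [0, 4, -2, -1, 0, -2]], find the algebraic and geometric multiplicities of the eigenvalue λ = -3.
algebraic multiplicity 4, geometric multiplicity 2

The characteristic polynomial is (x + 2)^2(x + 3)^4, so the factor x + 3 appears with exponent 4: the algebraic multiplicity is 4.

rank(A + 3I) = 4, so the eigenspace has dimension 6 - 4 = 2: the geometric multiplicity is 2.

Since 2 < 4, A is not diagonalizable.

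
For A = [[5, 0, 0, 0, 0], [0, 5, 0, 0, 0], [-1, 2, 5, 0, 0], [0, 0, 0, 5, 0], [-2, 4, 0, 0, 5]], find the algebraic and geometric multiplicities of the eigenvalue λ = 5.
algebraic multiplicity 5, geometric multiplicity 4

The characteristic polynomial is (x - 5)^5, so the factor x - 5 appears with exponent 5: the algebraic multiplicity is 5.

rank(A - 5I) = 1, so the eigenspace has dimension 5 - 1 = 4: the geometric multiplicity is 4.

Since 4 < 5, A is not diagonalizable.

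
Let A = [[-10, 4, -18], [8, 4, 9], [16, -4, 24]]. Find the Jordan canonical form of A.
J = [[6, 1, 0], [0, 6, 0], [0, 0, 6]]

The characteristic polynomial is det(xI - A) = (x - 6)^3, so the eigenvalues are 6 (algebraic multiplicity 3).

For λ = 6: rank(A - 6I) = 1, rank((A - 6I)^2) = 0. The eigenspace has dimension 3 - 1 = 2, so there are 2 Jordan blocks; the rank sequence gives block sizes [2, 1].

Assembling the blocks gives the Jordan form J above.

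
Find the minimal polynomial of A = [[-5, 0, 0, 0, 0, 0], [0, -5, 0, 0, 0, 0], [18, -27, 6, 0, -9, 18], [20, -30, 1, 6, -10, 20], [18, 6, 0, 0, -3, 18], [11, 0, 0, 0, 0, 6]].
The characteristic polynomial factors as (x - 6)^3(x + 3)(x + 5)^2. The minimal polynomial is ∏(x - λ)^{k_λ} where k_λ is the size of the largest Jordan block at λ.

For λ = -5: rank(A + 5I) = 4, and the largest Jordan block has size 1 (the smallest k with rank((A + 5I)^k) = rank((A + 5I)^(k+1))).
For λ = -3: rank(A + 3I) = 5, and the largest Jordan block has size 1 (the smallest k with rank((A + 3I)^k) = rank((A + 3I)^(k+1))).
For λ = 6: rank(A - 6I) = 4, and the largest Jordan block has size 2 (the smallest k with rank((A - 6I)^k) = rank((A - 6I)^(k+1))).

So m_A(x) = (x - 6)^2(x + 3)(x + 5).

m_A(x) = (x - 6)^2(x + 3)(x + 5)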